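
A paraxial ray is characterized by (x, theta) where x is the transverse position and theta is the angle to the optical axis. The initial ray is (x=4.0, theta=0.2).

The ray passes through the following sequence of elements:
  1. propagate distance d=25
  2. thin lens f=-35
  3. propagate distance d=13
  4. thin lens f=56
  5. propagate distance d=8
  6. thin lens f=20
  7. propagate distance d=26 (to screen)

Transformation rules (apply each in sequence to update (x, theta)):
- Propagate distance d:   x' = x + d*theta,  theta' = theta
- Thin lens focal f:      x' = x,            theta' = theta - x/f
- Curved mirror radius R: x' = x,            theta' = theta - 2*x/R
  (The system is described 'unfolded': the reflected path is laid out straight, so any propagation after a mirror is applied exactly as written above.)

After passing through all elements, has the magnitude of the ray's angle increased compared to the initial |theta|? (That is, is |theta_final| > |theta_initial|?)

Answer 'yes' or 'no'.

Initial: x=4.0000 theta=0.2000
After 1 (propagate distance d=25): x=9.0000 theta=0.2000
After 2 (thin lens f=-35): x=9.0000 theta=16/35 (≈0.4571)
After 3 (propagate distance d=13): x=523/35 (≈14.9429) theta=16/35 (≈0.4571)
After 4 (thin lens f=56): x=523/35 (≈14.9429) theta=373/1960 (≈0.1903)
After 5 (propagate distance d=8): x=4034/245 (≈16.4653) theta=373/1960 (≈0.1903)
After 6 (thin lens f=20): x=4034/245 (≈16.4653) theta=-6203/9800 (≈-0.6330)
After 7 (propagate distance d=26 (to screen)): x=41/4900 (≈0.0084) theta=-6203/9800 (≈-0.6330)
|theta_initial|=0.2000 |theta_final|=6203/9800 (≈0.6330) -> increased

Answer: yes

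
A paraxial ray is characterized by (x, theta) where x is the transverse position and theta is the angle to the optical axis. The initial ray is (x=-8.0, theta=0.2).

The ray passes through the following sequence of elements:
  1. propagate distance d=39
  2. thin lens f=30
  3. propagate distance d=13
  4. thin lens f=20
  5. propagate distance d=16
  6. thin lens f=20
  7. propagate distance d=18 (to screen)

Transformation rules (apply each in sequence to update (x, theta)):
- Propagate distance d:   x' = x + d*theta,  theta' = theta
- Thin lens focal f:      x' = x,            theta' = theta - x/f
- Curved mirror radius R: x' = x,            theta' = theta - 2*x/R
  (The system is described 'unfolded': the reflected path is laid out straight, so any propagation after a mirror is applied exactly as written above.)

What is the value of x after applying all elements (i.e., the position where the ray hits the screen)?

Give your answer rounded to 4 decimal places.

Initial: x=-8.0000 theta=0.2000
After 1 (propagate distance d=39): x=-0.2000 theta=0.2000
After 2 (thin lens f=30): x=-0.2000 theta=31/150 (≈0.2067)
After 3 (propagate distance d=13): x=373/150 (≈2.4867) theta=31/150 (≈0.2067)
After 4 (thin lens f=20): x=373/150 (≈2.4867) theta=247/3000 (≈0.0823)
After 5 (propagate distance d=16): x=3.8040 theta=247/3000 (≈0.0823)
After 6 (thin lens f=20): x=3.8040 theta=-809/7500 (≈-0.1079)
After 7 (propagate distance d=18 (to screen)): x=1.8624 theta=-809/7500 (≈-0.1079)
Rounded to 4 decimal places: x = 1.8624

Answer: 1.8624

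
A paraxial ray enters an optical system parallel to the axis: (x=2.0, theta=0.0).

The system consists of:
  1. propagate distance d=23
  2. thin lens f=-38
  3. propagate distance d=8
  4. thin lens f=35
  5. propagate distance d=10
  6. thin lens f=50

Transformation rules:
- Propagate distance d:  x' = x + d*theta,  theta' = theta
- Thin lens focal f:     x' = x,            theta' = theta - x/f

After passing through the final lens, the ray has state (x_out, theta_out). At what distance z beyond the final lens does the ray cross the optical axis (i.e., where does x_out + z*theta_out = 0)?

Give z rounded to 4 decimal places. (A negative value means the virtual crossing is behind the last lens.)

Initial: x=2.0000 theta=0.0000
After 1 (propagate distance d=23): x=2.0000 theta=0.0000
After 2 (thin lens f=-38): x=2.0000 theta=1/19 (≈0.0526)
After 3 (propagate distance d=8): x=46/19 (≈2.4211) theta=1/19 (≈0.0526)
After 4 (thin lens f=35): x=46/19 (≈2.4211) theta=-11/665 (≈-0.0165)
After 5 (propagate distance d=10): x=300/133 (≈2.2556) theta=-11/665 (≈-0.0165)
After 6 (thin lens f=50): x=300/133 (≈2.2556) theta=-41/665 (≈-0.0617)
z_focus = -x_out/theta_out = -(300/133)/(-41/665) = 1500/41 ≈ 36.5854
Rounded to 4 decimal places: z = 36.5854

Answer: 36.5854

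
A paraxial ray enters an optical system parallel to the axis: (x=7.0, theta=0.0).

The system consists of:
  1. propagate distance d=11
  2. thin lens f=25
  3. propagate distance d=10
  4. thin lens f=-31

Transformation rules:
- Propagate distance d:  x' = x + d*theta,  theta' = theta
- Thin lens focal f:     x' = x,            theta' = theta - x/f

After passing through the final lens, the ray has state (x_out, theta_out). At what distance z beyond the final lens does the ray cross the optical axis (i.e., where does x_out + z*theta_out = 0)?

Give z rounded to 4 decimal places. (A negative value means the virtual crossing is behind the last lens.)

Initial: x=7.0000 theta=0.0000
After 1 (propagate distance d=11): x=7.0000 theta=0.0000
After 2 (thin lens f=25): x=7.0000 theta=-0.2800
After 3 (propagate distance d=10): x=4.2000 theta=-0.2800
After 4 (thin lens f=-31): x=4.2000 theta=-112/775 (≈-0.1445)
z_focus = -x_out/theta_out = -(4.2000)/(-112/775) = 29.0625
Rounded to 4 decimal places: z = 29.0625

Answer: 29.0625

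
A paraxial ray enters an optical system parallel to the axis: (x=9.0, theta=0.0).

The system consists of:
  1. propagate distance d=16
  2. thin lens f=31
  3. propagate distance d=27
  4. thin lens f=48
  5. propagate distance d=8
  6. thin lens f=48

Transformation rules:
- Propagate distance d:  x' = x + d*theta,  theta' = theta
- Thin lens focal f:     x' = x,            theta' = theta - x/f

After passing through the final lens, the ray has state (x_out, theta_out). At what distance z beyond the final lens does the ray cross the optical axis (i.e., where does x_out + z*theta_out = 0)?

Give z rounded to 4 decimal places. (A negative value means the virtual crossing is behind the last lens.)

Initial: x=9.0000 theta=0.0000
After 1 (propagate distance d=16): x=9.0000 theta=0.0000
After 2 (thin lens f=31): x=9.0000 theta=-9/31 (≈-0.2903)
After 3 (propagate distance d=27): x=36/31 (≈1.1613) theta=-9/31 (≈-0.2903)
After 4 (thin lens f=48): x=36/31 (≈1.1613) theta=-39/124 (≈-0.3145)
After 5 (propagate distance d=8): x=-42/31 (≈-1.3548) theta=-39/124 (≈-0.3145)
After 6 (thin lens f=48): x=-42/31 (≈-1.3548) theta=-71/248 (≈-0.2863)
z_focus = -x_out/theta_out = -(-42/31)/(-71/248) = -336/71 ≈ -4.7324
Rounded to 4 decimal places: z = -4.7324

Answer: -4.7324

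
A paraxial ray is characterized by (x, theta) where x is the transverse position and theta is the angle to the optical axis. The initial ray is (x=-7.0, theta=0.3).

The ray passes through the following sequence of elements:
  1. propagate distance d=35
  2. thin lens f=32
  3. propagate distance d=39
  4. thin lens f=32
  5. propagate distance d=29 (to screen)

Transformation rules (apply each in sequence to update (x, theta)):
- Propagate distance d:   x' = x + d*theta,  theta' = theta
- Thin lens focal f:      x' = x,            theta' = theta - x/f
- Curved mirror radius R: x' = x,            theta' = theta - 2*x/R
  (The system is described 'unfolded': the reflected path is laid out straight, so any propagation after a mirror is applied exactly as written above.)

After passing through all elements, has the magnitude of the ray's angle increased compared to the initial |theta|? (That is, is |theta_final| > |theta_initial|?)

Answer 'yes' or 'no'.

Answer: no

Derivation:
Initial: x=-7.0000 theta=0.3000
After 1 (propagate distance d=35): x=3.5000 theta=0.3000
After 2 (thin lens f=32): x=3.5000 theta=61/320 (≈0.1906)
After 3 (propagate distance d=39): x=3499/320 (≈10.9344) theta=61/320 (≈0.1906)
After 4 (thin lens f=32): x=3499/320 (≈10.9344) theta=-1547/10240 (≈-0.1511)
After 5 (propagate distance d=29 (to screen)): x=13421/2048 (≈6.5532) theta=-1547/10240 (≈-0.1511)
|theta_initial|=0.3000 |theta_final|=1547/10240 (≈0.1511) -> not increased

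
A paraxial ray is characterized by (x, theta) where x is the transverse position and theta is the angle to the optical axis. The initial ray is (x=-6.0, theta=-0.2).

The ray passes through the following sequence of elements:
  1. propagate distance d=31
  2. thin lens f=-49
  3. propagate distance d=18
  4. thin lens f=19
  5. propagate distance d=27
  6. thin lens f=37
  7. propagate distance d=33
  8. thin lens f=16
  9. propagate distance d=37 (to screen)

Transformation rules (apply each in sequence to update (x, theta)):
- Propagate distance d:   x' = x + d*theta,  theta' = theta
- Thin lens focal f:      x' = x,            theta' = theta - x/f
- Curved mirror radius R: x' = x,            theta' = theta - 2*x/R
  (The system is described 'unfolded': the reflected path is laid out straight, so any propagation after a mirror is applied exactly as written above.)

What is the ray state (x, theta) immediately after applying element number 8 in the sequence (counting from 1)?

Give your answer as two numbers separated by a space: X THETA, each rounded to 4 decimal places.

Initial: x=-6.0000 theta=-0.2000
After 1 (propagate distance d=31): x=-12.2000 theta=-0.2000
After 2 (thin lens f=-49): x=-12.2000 theta=-22/49 (≈-0.4490)
After 3 (propagate distance d=18): x=-4969/245 (≈-20.2816) theta=-22/49 (≈-0.4490)
After 4 (thin lens f=19): x=-4969/245 (≈-20.2816) theta=2879/4655 (≈0.6185)
After 5 (propagate distance d=27): x=-16678/4655 (≈-3.5828) theta=2879/4655 (≈0.6185)
After 6 (thin lens f=37): x=-16678/4655 (≈-3.5828) theta=123201/172235 (≈0.7153)
After 7 (propagate distance d=33): x=3448547/172235 (≈20.0223) theta=123201/172235 (≈0.7153)
After 8 (thin lens f=16): x=3448547/172235 (≈20.0223) theta=-1477331/2755760 (≈-0.5361)
Rounded to 4 decimal places: x = 20.0223, theta = -0.5361

Answer: 20.0223 -0.5361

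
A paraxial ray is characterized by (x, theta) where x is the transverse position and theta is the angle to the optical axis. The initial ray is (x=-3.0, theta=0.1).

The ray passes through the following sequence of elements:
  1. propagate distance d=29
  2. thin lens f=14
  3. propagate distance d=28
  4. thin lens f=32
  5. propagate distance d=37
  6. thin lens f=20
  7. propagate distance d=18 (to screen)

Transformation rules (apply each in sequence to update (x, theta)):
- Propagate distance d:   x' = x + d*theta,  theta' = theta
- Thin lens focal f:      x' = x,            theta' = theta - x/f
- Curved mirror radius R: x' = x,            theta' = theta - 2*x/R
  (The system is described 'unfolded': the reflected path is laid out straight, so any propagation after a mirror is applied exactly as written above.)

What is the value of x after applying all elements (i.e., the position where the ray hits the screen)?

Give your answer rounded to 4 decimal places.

Initial: x=-3.0000 theta=0.1000
After 1 (propagate distance d=29): x=-0.1000 theta=0.1000
After 2 (thin lens f=14): x=-0.1000 theta=3/28 (≈0.1071)
After 3 (propagate distance d=28): x=2.9000 theta=3/28 (≈0.1071)
After 4 (thin lens f=32): x=2.9000 theta=37/2240 (≈0.0165)
After 5 (propagate distance d=37): x=1573/448 (≈3.5112) theta=37/2240 (≈0.0165)
After 6 (thin lens f=20): x=1573/448 (≈3.5112) theta=-285/1792 (≈-0.1590)
After 7 (propagate distance d=18 (to screen)): x=83/128 (≈0.6484) theta=-285/1792 (≈-0.1590)
Rounded to 4 decimal places: x = 0.6484

Answer: 0.6484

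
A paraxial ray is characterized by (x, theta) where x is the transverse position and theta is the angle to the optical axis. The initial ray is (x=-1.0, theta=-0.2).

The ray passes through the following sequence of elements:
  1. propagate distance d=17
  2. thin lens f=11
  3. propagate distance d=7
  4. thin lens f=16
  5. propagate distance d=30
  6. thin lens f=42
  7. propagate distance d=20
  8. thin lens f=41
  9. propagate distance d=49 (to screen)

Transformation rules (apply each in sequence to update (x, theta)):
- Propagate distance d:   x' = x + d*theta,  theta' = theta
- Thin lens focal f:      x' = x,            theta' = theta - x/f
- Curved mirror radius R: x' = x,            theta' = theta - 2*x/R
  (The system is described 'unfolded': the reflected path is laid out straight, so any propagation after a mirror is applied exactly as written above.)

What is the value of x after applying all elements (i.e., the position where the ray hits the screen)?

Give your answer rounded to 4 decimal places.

Answer: 6.5313

Derivation:
Initial: x=-1.0000 theta=-0.2000
After 1 (propagate distance d=17): x=-4.4000 theta=-0.2000
After 2 (thin lens f=11): x=-4.4000 theta=0.2000
After 3 (propagate distance d=7): x=-3.0000 theta=0.2000
After 4 (thin lens f=16): x=-3.0000 theta=0.3875
After 5 (propagate distance d=30): x=8.6250 theta=0.3875
After 6 (thin lens f=42): x=8.6250 theta=51/280 (≈0.1821)
After 7 (propagate distance d=20): x=687/56 (≈12.2679) theta=51/280 (≈0.1821)
After 8 (thin lens f=41): x=687/56 (≈12.2679) theta=-24/205 (≈-0.1171)
After 9 (propagate distance d=49 (to screen)): x=74979/11480 (≈6.5313) theta=-24/205 (≈-0.1171)
Rounded to 4 decimal places: x = 6.5313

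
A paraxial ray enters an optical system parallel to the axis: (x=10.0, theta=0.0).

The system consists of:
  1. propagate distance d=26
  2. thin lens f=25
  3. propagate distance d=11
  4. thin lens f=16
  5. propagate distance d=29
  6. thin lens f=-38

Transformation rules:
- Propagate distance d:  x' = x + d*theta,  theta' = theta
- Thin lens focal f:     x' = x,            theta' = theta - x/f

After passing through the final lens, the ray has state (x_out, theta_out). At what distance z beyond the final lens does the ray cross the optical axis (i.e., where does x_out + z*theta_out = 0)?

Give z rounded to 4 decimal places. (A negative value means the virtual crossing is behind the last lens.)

Initial: x=10.0000 theta=0.0000
After 1 (propagate distance d=26): x=10.0000 theta=0.0000
After 2 (thin lens f=25): x=10.0000 theta=-0.4000
After 3 (propagate distance d=11): x=5.6000 theta=-0.4000
After 4 (thin lens f=16): x=5.6000 theta=-0.7500
After 5 (propagate distance d=29): x=-16.1500 theta=-0.7500
After 6 (thin lens f=-38): x=-16.1500 theta=-1.1750
z_focus = -x_out/theta_out = -(-16.1500)/(-1.1750) = -646/47 ≈ -13.7447
Rounded to 4 decimal places: z = -13.7447

Answer: -13.7447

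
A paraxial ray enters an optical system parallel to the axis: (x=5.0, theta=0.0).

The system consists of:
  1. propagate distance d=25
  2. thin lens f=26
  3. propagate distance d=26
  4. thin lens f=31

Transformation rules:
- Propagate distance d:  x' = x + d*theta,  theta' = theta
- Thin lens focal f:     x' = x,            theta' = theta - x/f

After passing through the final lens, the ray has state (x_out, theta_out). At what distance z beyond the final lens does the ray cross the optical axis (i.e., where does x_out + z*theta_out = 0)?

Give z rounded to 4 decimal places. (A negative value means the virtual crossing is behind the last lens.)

Answer: 0.0000

Derivation:
Initial: x=5.0000 theta=0.0000
After 1 (propagate distance d=25): x=5.0000 theta=0.0000
After 2 (thin lens f=26): x=5.0000 theta=-5/26 (≈-0.1923)
After 3 (propagate distance d=26): x=0.0000 theta=-5/26 (≈-0.1923)
After 4 (thin lens f=31): x=0.0000 theta=-5/26 (≈-0.1923)
z_focus = -x_out/theta_out = -(0.0000)/(-5/26) = 0.0000
Rounded to 4 decimal places: z = 0.0000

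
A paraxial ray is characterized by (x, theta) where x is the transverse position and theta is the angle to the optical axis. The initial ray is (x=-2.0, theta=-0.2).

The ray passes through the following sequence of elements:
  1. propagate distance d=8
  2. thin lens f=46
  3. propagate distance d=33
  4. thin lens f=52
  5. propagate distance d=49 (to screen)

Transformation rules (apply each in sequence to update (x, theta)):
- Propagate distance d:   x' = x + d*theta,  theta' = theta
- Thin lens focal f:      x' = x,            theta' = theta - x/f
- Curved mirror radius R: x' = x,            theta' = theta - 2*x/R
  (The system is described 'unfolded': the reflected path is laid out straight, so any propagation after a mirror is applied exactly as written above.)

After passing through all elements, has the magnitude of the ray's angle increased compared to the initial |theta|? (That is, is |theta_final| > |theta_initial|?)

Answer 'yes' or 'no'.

Initial: x=-2.0000 theta=-0.2000
After 1 (propagate distance d=8): x=-3.6000 theta=-0.2000
After 2 (thin lens f=46): x=-3.6000 theta=-14/115 (≈-0.1217)
After 3 (propagate distance d=33): x=-876/115 (≈-7.6174) theta=-14/115 (≈-0.1217)
After 4 (thin lens f=52): x=-876/115 (≈-7.6174) theta=37/1495 (≈0.0247)
After 5 (propagate distance d=49 (to screen)): x=-1915/299 (≈-6.4047) theta=37/1495 (≈0.0247)
|theta_initial|=0.2000 |theta_final|=37/1495 (≈0.0247) -> not increased

Answer: no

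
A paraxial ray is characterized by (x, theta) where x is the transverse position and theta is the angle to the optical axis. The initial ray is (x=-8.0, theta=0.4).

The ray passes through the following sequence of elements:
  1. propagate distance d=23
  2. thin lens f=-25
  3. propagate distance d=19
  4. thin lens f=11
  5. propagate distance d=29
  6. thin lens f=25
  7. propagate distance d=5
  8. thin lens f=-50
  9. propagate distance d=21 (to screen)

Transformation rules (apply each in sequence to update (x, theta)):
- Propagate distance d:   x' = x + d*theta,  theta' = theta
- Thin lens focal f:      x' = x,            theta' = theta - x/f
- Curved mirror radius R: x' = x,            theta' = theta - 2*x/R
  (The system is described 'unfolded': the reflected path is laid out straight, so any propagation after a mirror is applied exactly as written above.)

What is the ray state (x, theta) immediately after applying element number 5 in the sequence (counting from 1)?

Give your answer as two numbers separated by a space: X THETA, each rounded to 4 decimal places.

Initial: x=-8.0000 theta=0.4000
After 1 (propagate distance d=23): x=1.2000 theta=0.4000
After 2 (thin lens f=-25): x=1.2000 theta=0.4480
After 3 (propagate distance d=19): x=9.7120 theta=0.4480
After 4 (thin lens f=11): x=9.7120 theta=-598/1375 (≈-0.4349)
After 5 (propagate distance d=29): x=-3988/1375 (≈-2.9004) theta=-598/1375 (≈-0.4349)
Rounded to 4 decimal places: x = -2.9004, theta = -0.4349

Answer: -2.9004 -0.4349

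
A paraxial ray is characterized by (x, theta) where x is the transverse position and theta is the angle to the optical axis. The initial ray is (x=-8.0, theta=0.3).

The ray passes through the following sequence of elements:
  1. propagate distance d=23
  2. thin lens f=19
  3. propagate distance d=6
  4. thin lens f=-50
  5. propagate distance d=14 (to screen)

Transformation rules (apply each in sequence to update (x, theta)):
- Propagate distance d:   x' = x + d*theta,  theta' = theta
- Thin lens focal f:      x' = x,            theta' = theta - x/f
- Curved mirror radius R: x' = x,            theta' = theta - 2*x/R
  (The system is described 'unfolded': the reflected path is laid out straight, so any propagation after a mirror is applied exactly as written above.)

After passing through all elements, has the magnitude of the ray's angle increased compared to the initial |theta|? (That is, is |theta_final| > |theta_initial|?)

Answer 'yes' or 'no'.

Initial: x=-8.0000 theta=0.3000
After 1 (propagate distance d=23): x=-1.1000 theta=0.3000
After 2 (thin lens f=19): x=-1.1000 theta=34/95 (≈0.3579)
After 3 (propagate distance d=6): x=199/190 (≈1.0474) theta=34/95 (≈0.3579)
After 4 (thin lens f=-50): x=199/190 (≈1.0474) theta=3599/9500 (≈0.3788)
After 5 (propagate distance d=14 (to screen)): x=15084/2375 (≈6.3512) theta=3599/9500 (≈0.3788)
|theta_initial|=0.3000 |theta_final|=3599/9500 (≈0.3788) -> increased

Answer: yes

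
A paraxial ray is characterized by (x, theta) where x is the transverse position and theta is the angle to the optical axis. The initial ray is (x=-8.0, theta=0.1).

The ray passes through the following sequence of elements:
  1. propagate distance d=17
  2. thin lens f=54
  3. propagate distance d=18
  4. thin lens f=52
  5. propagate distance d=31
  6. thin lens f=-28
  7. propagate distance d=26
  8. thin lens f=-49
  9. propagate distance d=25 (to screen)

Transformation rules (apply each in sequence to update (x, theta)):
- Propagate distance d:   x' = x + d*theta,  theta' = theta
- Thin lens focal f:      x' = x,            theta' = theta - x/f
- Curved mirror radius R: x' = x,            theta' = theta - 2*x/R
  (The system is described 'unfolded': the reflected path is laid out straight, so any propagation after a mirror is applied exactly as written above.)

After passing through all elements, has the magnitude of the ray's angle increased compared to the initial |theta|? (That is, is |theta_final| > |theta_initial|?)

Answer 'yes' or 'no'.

Answer: yes

Derivation:
Initial: x=-8.0000 theta=0.1000
After 1 (propagate distance d=17): x=-6.3000 theta=0.1000
After 2 (thin lens f=54): x=-6.3000 theta=13/60 (≈0.2167)
After 3 (propagate distance d=18): x=-2.4000 theta=13/60 (≈0.2167)
After 4 (thin lens f=52): x=-2.4000 theta=41/156 (≈0.2628)
After 5 (propagate distance d=31): x=4483/780 (≈5.7474) theta=41/156 (≈0.2628)
After 6 (thin lens f=-28): x=4483/780 (≈5.7474) theta=10223/21840 (≈0.4681)
After 7 (propagate distance d=26): x=195661/10920 (≈17.9177) theta=10223/21840 (≈0.4681)
After 8 (thin lens f=-49): x=195661/10920 (≈17.9177) theta=892249/1070160 (≈0.8338)
After 9 (propagate distance d=25 (to screen)): x=13827001/356720 (≈38.7615) theta=892249/1070160 (≈0.8338)
|theta_initial|=0.1000 |theta_final|=892249/1070160 (≈0.8338) -> increased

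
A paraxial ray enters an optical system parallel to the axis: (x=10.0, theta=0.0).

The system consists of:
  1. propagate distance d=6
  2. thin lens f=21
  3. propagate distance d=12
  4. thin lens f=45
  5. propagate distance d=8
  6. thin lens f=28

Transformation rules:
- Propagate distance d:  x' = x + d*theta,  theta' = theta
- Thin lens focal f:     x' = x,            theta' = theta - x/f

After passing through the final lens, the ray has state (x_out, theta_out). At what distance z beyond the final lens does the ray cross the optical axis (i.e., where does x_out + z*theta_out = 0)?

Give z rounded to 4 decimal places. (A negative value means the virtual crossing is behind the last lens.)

Answer: -0.5091

Derivation:
Initial: x=10.0000 theta=0.0000
After 1 (propagate distance d=6): x=10.0000 theta=0.0000
After 2 (thin lens f=21): x=10.0000 theta=-10/21 (≈-0.4762)
After 3 (propagate distance d=12): x=30/7 (≈4.2857) theta=-10/21 (≈-0.4762)
After 4 (thin lens f=45): x=30/7 (≈4.2857) theta=-4/7 (≈-0.5714)
After 5 (propagate distance d=8): x=-2/7 (≈-0.2857) theta=-4/7 (≈-0.5714)
After 6 (thin lens f=28): x=-2/7 (≈-0.2857) theta=-55/98 (≈-0.5612)
z_focus = -x_out/theta_out = -(-2/7)/(-55/98) = -28/55 ≈ -0.5091
Rounded to 4 decimal places: z = -0.5091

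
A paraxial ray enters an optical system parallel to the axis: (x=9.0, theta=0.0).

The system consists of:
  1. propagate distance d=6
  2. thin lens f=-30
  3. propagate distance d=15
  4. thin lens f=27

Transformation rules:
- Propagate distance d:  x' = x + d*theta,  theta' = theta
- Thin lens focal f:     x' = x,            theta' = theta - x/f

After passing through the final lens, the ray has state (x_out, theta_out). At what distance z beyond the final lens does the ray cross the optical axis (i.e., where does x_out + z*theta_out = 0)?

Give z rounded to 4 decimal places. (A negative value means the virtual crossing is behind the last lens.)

Answer: 67.5000

Derivation:
Initial: x=9.0000 theta=0.0000
After 1 (propagate distance d=6): x=9.0000 theta=0.0000
After 2 (thin lens f=-30): x=9.0000 theta=0.3000
After 3 (propagate distance d=15): x=13.5000 theta=0.3000
After 4 (thin lens f=27): x=13.5000 theta=-0.2000
z_focus = -x_out/theta_out = -(13.5000)/(-0.2000) = 67.5000
Rounded to 4 decimal places: z = 67.5000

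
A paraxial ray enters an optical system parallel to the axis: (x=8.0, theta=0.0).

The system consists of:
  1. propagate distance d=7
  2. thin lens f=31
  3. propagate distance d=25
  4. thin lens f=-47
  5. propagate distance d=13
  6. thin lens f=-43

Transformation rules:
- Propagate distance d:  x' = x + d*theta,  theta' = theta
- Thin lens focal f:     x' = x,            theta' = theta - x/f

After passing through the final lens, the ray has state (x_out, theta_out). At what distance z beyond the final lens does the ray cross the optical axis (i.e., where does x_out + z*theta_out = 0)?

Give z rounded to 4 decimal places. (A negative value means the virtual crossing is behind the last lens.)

Answer: -5.3590

Derivation:
Initial: x=8.0000 theta=0.0000
After 1 (propagate distance d=7): x=8.0000 theta=0.0000
After 2 (thin lens f=31): x=8.0000 theta=-8/31 (≈-0.2581)
After 3 (propagate distance d=25): x=48/31 (≈1.5484) theta=-8/31 (≈-0.2581)
After 4 (thin lens f=-47): x=48/31 (≈1.5484) theta=-328/1457 (≈-0.2251)
After 5 (propagate distance d=13): x=-2008/1457 (≈-1.3782) theta=-328/1457 (≈-0.2251)
After 6 (thin lens f=-43): x=-2008/1457 (≈-1.3782) theta=-16112/62651 (≈-0.2572)
z_focus = -x_out/theta_out = -(-2008/1457)/(-16112/62651) = -10793/2014 ≈ -5.3590
Rounded to 4 decimal places: z = -5.3590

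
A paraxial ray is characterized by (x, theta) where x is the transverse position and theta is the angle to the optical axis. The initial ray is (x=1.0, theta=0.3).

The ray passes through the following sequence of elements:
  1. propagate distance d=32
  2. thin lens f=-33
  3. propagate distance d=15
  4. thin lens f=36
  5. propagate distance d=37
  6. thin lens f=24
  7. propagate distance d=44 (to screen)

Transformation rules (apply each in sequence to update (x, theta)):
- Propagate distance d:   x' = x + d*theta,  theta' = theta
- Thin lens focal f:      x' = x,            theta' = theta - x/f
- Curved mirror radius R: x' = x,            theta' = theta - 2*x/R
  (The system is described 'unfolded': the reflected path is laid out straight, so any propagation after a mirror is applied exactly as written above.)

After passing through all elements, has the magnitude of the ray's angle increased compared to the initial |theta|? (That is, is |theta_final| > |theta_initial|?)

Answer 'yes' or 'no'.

Answer: yes

Derivation:
Initial: x=1.0000 theta=0.3000
After 1 (propagate distance d=32): x=10.6000 theta=0.3000
After 2 (thin lens f=-33): x=10.6000 theta=41/66 (≈0.6212)
After 3 (propagate distance d=15): x=2191/110 (≈19.9182) theta=41/66 (≈0.6212)
After 4 (thin lens f=36): x=2191/110 (≈19.9182) theta=269/3960 (≈0.0679)
After 5 (propagate distance d=37): x=88829/3960 (≈22.4316) theta=269/3960 (≈0.0679)
After 6 (thin lens f=24): x=88829/3960 (≈22.4316) theta=-82373/95040 (≈-0.8667)
After 7 (propagate distance d=44 (to screen)): x=-373129/23760 (≈-15.7041) theta=-82373/95040 (≈-0.8667)
|theta_initial|=0.3000 |theta_final|=82373/95040 (≈0.8667) -> increased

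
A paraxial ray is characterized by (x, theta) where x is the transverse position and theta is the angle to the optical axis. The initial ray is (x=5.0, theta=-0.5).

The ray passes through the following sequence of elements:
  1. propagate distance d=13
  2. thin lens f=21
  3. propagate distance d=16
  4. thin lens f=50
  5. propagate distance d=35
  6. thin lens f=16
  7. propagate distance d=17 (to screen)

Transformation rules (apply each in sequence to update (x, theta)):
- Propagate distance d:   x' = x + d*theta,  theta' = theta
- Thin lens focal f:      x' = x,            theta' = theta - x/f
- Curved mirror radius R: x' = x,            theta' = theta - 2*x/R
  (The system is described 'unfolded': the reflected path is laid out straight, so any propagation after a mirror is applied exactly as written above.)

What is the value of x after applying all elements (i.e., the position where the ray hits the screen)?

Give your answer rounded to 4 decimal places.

Initial: x=5.0000 theta=-0.5000
After 1 (propagate distance d=13): x=-1.5000 theta=-0.5000
After 2 (thin lens f=21): x=-1.5000 theta=-3/7 (≈-0.4286)
After 3 (propagate distance d=16): x=-117/14 (≈-8.3571) theta=-3/7 (≈-0.4286)
After 4 (thin lens f=50): x=-117/14 (≈-8.3571) theta=-183/700 (≈-0.2614)
After 5 (propagate distance d=35): x=-2451/140 (≈-17.5071) theta=-183/700 (≈-0.2614)
After 6 (thin lens f=16): x=-2451/140 (≈-17.5071) theta=9327/11200 (≈0.8328)
After 7 (propagate distance d=17 (to screen)): x=-37521/11200 (≈-3.3501) theta=9327/11200 (≈0.8328)
Rounded to 4 decimal places: x = -3.3501

Answer: -3.3501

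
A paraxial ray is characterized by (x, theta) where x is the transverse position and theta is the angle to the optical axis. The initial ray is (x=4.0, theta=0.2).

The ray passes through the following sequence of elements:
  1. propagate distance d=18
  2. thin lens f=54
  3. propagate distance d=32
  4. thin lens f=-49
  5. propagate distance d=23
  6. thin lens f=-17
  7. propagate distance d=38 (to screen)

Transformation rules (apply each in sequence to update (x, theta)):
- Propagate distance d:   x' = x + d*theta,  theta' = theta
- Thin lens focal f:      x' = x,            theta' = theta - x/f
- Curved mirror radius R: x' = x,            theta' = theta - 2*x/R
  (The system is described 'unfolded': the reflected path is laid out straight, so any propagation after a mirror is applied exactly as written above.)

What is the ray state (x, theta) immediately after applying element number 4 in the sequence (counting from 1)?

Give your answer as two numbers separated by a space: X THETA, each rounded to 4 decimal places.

Answer: 9.4963 0.2531

Derivation:
Initial: x=4.0000 theta=0.2000
After 1 (propagate distance d=18): x=7.6000 theta=0.2000
After 2 (thin lens f=54): x=7.6000 theta=8/135 (≈0.0593)
After 3 (propagate distance d=32): x=1282/135 (≈9.4963) theta=8/135 (≈0.0593)
After 4 (thin lens f=-49): x=1282/135 (≈9.4963) theta=62/245 (≈0.2531)
Rounded to 4 decimal places: x = 9.4963, theta = 0.2531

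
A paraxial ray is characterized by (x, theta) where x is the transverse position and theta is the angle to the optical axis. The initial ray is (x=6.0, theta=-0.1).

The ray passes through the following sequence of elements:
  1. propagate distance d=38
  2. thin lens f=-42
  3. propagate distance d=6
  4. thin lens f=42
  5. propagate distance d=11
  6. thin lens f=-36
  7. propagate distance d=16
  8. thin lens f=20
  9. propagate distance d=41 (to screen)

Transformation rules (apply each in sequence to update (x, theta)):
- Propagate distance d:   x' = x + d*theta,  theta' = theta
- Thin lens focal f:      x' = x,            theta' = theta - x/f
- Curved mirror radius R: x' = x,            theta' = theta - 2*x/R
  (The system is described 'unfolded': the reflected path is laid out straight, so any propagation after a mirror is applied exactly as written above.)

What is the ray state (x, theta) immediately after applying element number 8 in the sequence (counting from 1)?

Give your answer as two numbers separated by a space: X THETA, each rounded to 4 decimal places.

Answer: -0.2069 -0.0582

Derivation:
Initial: x=6.0000 theta=-0.1000
After 1 (propagate distance d=38): x=2.2000 theta=-0.1000
After 2 (thin lens f=-42): x=2.2000 theta=-1/21 (≈-0.0476)
After 3 (propagate distance d=6): x=67/35 (≈1.9143) theta=-1/21 (≈-0.0476)
After 4 (thin lens f=42): x=67/35 (≈1.9143) theta=-137/1470 (≈-0.0932)
After 5 (propagate distance d=11): x=1307/1470 (≈0.8891) theta=-137/1470 (≈-0.0932)
After 6 (thin lens f=-36): x=1307/1470 (≈0.8891) theta=-725/10584 (≈-0.0685)
After 7 (propagate distance d=16): x=-391/1890 (≈-0.2069) theta=-725/10584 (≈-0.0685)
After 8 (thin lens f=20): x=-391/1890 (≈-0.2069) theta=-3847/66150 (≈-0.0582)
Rounded to 4 decimal places: x = -0.2069, theta = -0.0582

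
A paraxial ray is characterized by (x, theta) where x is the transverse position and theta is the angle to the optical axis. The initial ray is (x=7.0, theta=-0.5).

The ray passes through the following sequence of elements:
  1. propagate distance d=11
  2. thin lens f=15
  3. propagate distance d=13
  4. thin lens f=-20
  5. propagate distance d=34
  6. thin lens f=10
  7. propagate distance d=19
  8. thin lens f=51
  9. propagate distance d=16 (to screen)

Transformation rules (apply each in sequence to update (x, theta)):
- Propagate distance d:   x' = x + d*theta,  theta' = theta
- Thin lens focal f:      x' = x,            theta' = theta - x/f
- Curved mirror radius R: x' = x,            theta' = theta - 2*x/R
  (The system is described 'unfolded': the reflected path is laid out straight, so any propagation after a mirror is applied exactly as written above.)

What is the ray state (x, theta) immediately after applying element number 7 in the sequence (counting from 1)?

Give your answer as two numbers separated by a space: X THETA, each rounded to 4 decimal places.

Answer: 16.2840 2.8260

Derivation:
Initial: x=7.0000 theta=-0.5000
After 1 (propagate distance d=11): x=1.5000 theta=-0.5000
After 2 (thin lens f=15): x=1.5000 theta=-0.6000
After 3 (propagate distance d=13): x=-6.3000 theta=-0.6000
After 4 (thin lens f=-20): x=-6.3000 theta=-0.9150
After 5 (propagate distance d=34): x=-37.4100 theta=-0.9150
After 6 (thin lens f=10): x=-37.4100 theta=2.8260
After 7 (propagate distance d=19): x=16.2840 theta=2.8260
Rounded to 4 decimal places: x = 16.2840, theta = 2.8260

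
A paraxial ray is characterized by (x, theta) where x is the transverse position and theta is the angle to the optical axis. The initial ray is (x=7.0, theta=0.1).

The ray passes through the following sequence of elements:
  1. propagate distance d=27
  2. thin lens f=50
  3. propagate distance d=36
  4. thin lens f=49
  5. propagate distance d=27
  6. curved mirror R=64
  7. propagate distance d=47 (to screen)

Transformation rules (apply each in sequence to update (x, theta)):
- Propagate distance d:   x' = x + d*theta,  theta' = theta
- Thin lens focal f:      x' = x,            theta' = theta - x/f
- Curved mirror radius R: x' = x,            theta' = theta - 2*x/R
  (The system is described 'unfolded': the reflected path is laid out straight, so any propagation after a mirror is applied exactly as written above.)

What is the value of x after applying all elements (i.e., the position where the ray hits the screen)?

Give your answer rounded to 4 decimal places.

Initial: x=7.0000 theta=0.1000
After 1 (propagate distance d=27): x=9.7000 theta=0.1000
After 2 (thin lens f=50): x=9.7000 theta=-0.0940
After 3 (propagate distance d=36): x=6.3160 theta=-0.0940
After 4 (thin lens f=49): x=6.3160 theta=-5461/24500 (≈-0.2229)
After 5 (propagate distance d=27): x=1459/4900 (≈0.2978) theta=-5461/24500 (≈-0.2229)
After 6 (curved mirror R=64): x=1459/4900 (≈0.2978) theta=-182047/784000 (≈-0.2322)
After 7 (propagate distance d=47 (to screen)): x=-1188967/112000 (≈-10.6158) theta=-182047/784000 (≈-0.2322)
Rounded to 4 decimal places: x = -10.6158

Answer: -10.6158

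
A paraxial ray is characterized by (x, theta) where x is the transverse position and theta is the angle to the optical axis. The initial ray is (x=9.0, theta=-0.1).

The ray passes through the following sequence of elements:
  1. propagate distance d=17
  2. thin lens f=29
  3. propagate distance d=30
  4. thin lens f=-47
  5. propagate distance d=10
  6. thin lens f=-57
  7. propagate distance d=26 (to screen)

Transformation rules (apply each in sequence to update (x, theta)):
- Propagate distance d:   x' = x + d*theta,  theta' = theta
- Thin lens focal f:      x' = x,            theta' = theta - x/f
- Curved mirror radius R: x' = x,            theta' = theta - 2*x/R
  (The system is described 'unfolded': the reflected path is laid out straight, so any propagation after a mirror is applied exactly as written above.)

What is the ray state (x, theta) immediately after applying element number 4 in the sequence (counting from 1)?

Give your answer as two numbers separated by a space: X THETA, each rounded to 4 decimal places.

Initial: x=9.0000 theta=-0.1000
After 1 (propagate distance d=17): x=7.3000 theta=-0.1000
After 2 (thin lens f=29): x=7.3000 theta=-51/145 (≈-0.3517)
After 3 (propagate distance d=30): x=-943/290 (≈-3.2517) theta=-51/145 (≈-0.3517)
After 4 (thin lens f=-47): x=-943/290 (≈-3.2517) theta=-5737/13630 (≈-0.4209)
Rounded to 4 decimal places: x = -3.2517, theta = -0.4209

Answer: -3.2517 -0.4209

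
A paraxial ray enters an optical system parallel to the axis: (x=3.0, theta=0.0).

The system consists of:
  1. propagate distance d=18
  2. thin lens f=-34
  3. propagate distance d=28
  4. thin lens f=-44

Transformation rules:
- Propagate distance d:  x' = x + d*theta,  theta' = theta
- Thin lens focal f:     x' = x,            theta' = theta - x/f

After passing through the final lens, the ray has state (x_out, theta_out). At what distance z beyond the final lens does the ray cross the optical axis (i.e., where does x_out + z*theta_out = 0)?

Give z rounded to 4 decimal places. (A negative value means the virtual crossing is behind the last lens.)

Initial: x=3.0000 theta=0.0000
After 1 (propagate distance d=18): x=3.0000 theta=0.0000
After 2 (thin lens f=-34): x=3.0000 theta=3/34 (≈0.0882)
After 3 (propagate distance d=28): x=93/17 (≈5.4706) theta=3/34 (≈0.0882)
After 4 (thin lens f=-44): x=93/17 (≈5.4706) theta=159/748 (≈0.2126)
z_focus = -x_out/theta_out = -(93/17)/(159/748) = -1364/53 ≈ -25.7358
Rounded to 4 decimal places: z = -25.7358

Answer: -25.7358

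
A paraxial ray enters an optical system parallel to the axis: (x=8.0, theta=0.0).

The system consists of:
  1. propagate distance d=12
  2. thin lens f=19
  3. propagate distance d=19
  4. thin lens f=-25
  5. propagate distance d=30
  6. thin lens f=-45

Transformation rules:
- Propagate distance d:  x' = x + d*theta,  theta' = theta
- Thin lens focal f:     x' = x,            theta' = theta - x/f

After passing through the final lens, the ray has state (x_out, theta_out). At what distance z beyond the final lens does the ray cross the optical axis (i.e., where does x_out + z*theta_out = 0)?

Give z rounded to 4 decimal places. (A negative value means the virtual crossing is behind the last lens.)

Initial: x=8.0000 theta=0.0000
After 1 (propagate distance d=12): x=8.0000 theta=0.0000
After 2 (thin lens f=19): x=8.0000 theta=-8/19 (≈-0.4211)
After 3 (propagate distance d=19): x=0.0000 theta=-8/19 (≈-0.4211)
After 4 (thin lens f=-25): x=0.0000 theta=-8/19 (≈-0.4211)
After 5 (propagate distance d=30): x=-240/19 (≈-12.6316) theta=-8/19 (≈-0.4211)
After 6 (thin lens f=-45): x=-240/19 (≈-12.6316) theta=-40/57 (≈-0.7018)
z_focus = -x_out/theta_out = -(-240/19)/(-40/57) = -18.0000
Rounded to 4 decimal places: z = -18.0000

Answer: -18.0000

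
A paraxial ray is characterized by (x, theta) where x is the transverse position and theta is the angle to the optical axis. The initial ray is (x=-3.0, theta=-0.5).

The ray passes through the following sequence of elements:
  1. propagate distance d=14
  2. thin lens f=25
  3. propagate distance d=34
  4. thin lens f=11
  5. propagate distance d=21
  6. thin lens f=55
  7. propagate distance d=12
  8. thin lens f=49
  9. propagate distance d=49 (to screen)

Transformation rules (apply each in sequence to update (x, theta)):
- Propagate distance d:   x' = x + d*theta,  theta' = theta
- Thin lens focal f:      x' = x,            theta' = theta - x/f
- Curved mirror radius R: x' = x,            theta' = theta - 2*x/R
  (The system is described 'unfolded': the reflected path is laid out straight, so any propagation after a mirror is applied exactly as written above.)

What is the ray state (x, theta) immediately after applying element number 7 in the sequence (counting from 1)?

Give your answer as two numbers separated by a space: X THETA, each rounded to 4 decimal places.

Initial: x=-3.0000 theta=-0.5000
After 1 (propagate distance d=14): x=-10.0000 theta=-0.5000
After 2 (thin lens f=25): x=-10.0000 theta=-0.1000
After 3 (propagate distance d=34): x=-13.4000 theta=-0.1000
After 4 (thin lens f=11): x=-13.4000 theta=123/110 (≈1.1182)
After 5 (propagate distance d=21): x=1109/110 (≈10.0818) theta=123/110 (≈1.1182)
After 6 (thin lens f=55): x=1109/110 (≈10.0818) theta=2828/3025 (≈0.9349)
After 7 (propagate distance d=12): x=128867/6050 (≈21.3003) theta=2828/3025 (≈0.9349)
Rounded to 4 decimal places: x = 21.3003, theta = 0.9349

Answer: 21.3003 0.9349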